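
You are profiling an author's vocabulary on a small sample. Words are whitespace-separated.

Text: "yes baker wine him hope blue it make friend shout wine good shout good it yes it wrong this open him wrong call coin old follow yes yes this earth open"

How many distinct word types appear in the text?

Distinct types: {baker, blue, call, coin, earth, follow, friend, good, him, hope, it, make, old, open, shout, this, wine, wrong, yes}
V = 19

19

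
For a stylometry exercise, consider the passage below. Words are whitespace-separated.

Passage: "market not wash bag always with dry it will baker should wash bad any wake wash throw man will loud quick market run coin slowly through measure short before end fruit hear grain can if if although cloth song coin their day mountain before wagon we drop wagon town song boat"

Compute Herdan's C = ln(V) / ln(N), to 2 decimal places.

N = 51, V = 42.
ln(V) = 3.737670, ln(N) = 3.931826
C = 3.737670 / 3.931826 = 0.95

0.95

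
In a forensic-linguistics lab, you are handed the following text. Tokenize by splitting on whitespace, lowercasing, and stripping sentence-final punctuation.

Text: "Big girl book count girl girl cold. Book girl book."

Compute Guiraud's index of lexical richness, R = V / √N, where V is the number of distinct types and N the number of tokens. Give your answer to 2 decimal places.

N = 10, V = 5.
√N = 3.162278
R = 5 / 3.162278 = 1.58

1.58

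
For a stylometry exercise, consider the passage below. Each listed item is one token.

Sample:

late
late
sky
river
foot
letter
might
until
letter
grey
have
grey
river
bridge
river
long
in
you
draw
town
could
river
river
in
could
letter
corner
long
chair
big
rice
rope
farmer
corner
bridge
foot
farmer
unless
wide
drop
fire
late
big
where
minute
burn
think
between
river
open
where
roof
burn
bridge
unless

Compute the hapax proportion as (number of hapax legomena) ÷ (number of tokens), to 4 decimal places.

0.3273

Frequencies: river:6, late:3, letter:3, bridge:3, foot:2, grey:2, long:2, in:2, could:2, corner:2, big:2, farmer:2, unless:2, where:2, burn:2, sky:1, might:1, until:1, have:1, you:1, … (13 more, each freq 1)
Hapax count = 18; token count = 55.
Ratio = 18 / 55 = 0.3273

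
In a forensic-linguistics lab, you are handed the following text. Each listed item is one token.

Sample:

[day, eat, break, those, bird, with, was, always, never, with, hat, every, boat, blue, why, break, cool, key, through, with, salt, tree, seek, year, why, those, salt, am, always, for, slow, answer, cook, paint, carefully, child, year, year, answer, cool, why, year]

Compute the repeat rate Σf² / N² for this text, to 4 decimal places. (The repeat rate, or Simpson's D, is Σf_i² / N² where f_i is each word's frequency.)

Frequencies: year:4, with:3, why:3, break:2, those:2, always:2, cool:2, salt:2, answer:2, day:1, eat:1, bird:1, was:1, never:1, hat:1, every:1, boat:1, blue:1, key:1, through:1, … (9 more, each freq 1)
Σf² = 78; N² = 1764
Repeat rate = 78 / 1764 = 0.0442

0.0442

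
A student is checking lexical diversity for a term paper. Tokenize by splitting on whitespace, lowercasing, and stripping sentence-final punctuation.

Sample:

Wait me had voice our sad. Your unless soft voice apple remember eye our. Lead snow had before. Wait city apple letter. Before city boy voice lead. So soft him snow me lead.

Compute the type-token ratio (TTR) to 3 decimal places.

N = 33 tokens, V = 20 types.
TTR = V / N = 20 / 33 = 0.606

0.606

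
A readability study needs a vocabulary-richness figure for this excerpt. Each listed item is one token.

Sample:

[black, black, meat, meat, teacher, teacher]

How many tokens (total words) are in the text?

Tokens: black, black, meat, meat, teacher, teacher
N = 6

6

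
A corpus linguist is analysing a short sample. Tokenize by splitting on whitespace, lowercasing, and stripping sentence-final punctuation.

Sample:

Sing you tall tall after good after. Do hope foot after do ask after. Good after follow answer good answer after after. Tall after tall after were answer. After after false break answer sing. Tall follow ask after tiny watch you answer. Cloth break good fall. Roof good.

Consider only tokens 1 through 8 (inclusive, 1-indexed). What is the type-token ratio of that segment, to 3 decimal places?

0.750

Segment tokens 1–8: sing, you, tall, tall, after, good, after, do
Segment N = 8, segment V = 6.
TTR = 6 / 8 = 0.750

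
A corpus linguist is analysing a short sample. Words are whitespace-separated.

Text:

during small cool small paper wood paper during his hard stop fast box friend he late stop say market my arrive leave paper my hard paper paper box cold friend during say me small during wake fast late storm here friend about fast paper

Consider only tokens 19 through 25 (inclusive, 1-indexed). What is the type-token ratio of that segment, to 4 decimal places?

Segment tokens 19–25: market, my, arrive, leave, paper, my, hard
Segment N = 7, segment V = 6.
TTR = 6 / 7 = 0.8571

0.8571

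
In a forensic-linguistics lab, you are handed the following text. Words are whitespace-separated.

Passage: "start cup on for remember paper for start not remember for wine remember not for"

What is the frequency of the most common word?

4

Frequencies: for:4, remember:3, start:2, not:2, cup:1, on:1, paper:1, wine:1
Most common: 'for' with frequency 4.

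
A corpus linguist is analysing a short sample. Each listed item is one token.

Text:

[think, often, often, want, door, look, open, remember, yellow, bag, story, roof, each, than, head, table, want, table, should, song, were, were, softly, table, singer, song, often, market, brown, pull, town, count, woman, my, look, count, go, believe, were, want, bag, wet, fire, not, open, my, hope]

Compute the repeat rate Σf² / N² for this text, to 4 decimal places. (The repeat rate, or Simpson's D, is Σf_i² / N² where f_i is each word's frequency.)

0.0376

Frequencies: often:3, want:3, table:3, were:3, look:2, open:2, bag:2, song:2, count:2, my:2, think:1, door:1, remember:1, yellow:1, story:1, roof:1, each:1, than:1, head:1, should:1, … (13 more, each freq 1)
Σf² = 83; N² = 2209
Repeat rate = 83 / 2209 = 0.0376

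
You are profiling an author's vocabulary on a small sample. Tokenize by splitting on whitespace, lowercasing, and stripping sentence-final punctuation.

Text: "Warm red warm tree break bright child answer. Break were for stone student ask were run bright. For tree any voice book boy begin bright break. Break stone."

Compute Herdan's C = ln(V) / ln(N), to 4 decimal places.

0.8674

N = 28, V = 18.
ln(V) = 2.890372, ln(N) = 3.332205
C = 2.890372 / 3.332205 = 0.8674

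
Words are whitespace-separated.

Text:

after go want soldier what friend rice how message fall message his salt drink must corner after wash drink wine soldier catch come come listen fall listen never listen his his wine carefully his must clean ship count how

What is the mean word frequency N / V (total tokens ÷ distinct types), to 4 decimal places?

N = 39 tokens, V = 25 types.
Mean frequency = N / V = 39 / 25 = 1.5600

1.5600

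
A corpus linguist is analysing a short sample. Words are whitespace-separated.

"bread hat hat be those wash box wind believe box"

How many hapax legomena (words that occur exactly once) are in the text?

Frequencies: hat:2, box:2, bread:1, be:1, those:1, wash:1, wind:1, believe:1
Hapax (freq=1): be, believe, bread, those, wash, wind

6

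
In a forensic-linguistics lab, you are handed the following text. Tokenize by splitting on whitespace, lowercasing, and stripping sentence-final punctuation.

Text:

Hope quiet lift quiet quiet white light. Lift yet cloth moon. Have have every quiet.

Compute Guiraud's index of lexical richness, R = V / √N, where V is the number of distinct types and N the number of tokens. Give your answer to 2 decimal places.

N = 15, V = 10.
√N = 3.872983
R = 10 / 3.872983 = 2.58

2.58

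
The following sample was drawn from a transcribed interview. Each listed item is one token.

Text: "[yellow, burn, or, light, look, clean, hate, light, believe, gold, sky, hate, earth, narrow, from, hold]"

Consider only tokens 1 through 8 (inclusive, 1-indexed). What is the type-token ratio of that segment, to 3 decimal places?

Segment tokens 1–8: yellow, burn, or, light, look, clean, hate, light
Segment N = 8, segment V = 7.
TTR = 7 / 8 = 0.875

0.875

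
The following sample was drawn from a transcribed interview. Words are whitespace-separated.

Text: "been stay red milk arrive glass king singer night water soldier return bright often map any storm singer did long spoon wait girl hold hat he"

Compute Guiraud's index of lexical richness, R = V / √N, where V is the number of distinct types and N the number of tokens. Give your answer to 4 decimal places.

4.9029

N = 26, V = 25.
√N = 5.099020
R = 25 / 5.099020 = 4.9029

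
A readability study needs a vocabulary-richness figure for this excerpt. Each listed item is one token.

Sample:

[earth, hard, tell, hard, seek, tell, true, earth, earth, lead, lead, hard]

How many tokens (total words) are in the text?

Tokens: earth, hard, tell, hard, seek, tell, true, earth, earth, lead, lead, hard
N = 12

12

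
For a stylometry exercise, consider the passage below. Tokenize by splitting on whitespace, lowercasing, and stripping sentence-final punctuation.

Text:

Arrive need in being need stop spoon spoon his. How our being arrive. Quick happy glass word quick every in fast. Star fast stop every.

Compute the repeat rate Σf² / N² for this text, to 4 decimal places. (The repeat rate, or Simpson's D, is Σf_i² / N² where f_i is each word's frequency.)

0.0688

Frequencies: arrive:2, need:2, in:2, being:2, stop:2, spoon:2, quick:2, every:2, fast:2, his:1, how:1, our:1, happy:1, glass:1, word:1, star:1
Σf² = 43; N² = 625
Repeat rate = 43 / 625 = 0.0688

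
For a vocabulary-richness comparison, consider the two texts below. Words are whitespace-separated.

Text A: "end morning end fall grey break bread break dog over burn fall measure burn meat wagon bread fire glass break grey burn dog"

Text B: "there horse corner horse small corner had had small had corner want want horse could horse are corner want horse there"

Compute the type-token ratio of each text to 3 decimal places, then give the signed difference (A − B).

TTR(A) = 14/23 = 0.609
TTR(B) = 8/21 = 0.381
Difference = 0.609 − 0.381 = 0.228

0.228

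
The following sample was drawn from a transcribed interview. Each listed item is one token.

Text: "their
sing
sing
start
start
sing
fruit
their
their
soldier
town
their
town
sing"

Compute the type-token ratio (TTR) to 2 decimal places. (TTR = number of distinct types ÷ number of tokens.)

0.43

N = 14 tokens, V = 6 types.
TTR = V / N = 6 / 14 = 0.43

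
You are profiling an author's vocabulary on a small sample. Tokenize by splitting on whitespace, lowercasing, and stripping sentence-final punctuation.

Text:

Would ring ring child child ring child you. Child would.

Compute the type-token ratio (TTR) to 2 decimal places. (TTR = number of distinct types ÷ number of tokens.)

0.40

N = 10 tokens, V = 4 types.
TTR = V / N = 4 / 10 = 0.40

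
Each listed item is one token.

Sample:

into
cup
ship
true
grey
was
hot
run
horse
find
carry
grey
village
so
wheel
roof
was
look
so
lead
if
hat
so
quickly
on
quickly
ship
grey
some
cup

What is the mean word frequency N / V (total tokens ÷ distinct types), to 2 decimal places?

N = 30 tokens, V = 22 types.
Mean frequency = N / V = 30 / 22 = 1.36

1.36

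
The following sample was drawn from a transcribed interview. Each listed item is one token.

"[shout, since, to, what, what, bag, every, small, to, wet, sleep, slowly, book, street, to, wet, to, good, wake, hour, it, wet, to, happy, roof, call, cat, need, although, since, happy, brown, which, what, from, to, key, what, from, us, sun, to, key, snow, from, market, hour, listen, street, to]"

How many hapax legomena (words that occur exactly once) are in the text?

Frequencies: to:8, what:4, wet:3, from:3, since:2, street:2, hour:2, happy:2, key:2, shout:1, bag:1, every:1, small:1, sleep:1, slowly:1, book:1, good:1, wake:1, it:1, roof:1, … (11 more, each freq 1)
Hapax (freq=1): although, bag, book, brown, call, cat, every, good, it, listen, market, need, roof, shout, sleep, slowly, small, snow, sun, us, wake, which

22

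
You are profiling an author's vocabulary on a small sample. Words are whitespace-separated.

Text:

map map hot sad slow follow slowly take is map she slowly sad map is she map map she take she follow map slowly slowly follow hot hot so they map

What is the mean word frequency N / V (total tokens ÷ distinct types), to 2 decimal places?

N = 31 tokens, V = 11 types.
Mean frequency = N / V = 31 / 11 = 2.82

2.82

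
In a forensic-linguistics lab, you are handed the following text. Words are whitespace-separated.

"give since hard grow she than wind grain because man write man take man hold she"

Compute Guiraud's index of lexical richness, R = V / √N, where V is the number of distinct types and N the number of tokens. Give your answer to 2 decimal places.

N = 16, V = 13.
√N = 4.000000
R = 13 / 4.000000 = 3.25

3.25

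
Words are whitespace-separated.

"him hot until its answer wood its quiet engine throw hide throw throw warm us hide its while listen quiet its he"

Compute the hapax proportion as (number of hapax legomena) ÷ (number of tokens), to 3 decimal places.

0.500

Frequencies: its:4, throw:3, quiet:2, hide:2, him:1, hot:1, until:1, answer:1, wood:1, engine:1, warm:1, us:1, while:1, listen:1, he:1
Hapax count = 11; token count = 22.
Ratio = 11 / 22 = 0.500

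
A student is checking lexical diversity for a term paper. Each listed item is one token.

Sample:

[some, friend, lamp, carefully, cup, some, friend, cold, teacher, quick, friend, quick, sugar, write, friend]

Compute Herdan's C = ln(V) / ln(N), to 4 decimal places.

N = 15, V = 10.
ln(V) = 2.302585, ln(N) = 2.708050
C = 2.302585 / 2.708050 = 0.8503

0.8503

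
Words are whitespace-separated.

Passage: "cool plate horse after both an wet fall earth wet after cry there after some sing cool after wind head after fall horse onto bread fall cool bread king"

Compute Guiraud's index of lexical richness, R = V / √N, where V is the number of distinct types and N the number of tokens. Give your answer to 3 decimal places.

3.343

N = 29, V = 18.
√N = 5.385165
R = 18 / 5.385165 = 3.343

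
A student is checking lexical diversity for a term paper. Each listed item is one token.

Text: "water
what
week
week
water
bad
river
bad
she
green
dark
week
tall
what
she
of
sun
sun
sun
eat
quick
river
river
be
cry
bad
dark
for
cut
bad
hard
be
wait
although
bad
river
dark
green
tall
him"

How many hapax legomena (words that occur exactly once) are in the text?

Frequencies: bad:5, river:4, week:3, dark:3, sun:3, water:2, what:2, she:2, green:2, tall:2, be:2, of:1, eat:1, quick:1, cry:1, for:1, cut:1, hard:1, wait:1, although:1, … (1 more, each freq 1)
Hapax (freq=1): although, cry, cut, eat, for, hard, him, of, quick, wait

10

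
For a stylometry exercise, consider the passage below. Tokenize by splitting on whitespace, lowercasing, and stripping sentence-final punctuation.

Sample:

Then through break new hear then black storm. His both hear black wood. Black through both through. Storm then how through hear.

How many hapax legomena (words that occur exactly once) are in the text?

5

Frequencies: through:4, then:3, hear:3, black:3, storm:2, both:2, break:1, new:1, his:1, wood:1, how:1
Hapax (freq=1): break, his, how, new, wood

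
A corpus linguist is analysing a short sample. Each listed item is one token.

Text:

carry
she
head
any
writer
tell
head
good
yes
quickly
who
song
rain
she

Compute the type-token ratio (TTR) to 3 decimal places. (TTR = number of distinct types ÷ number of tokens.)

0.857

N = 14 tokens, V = 12 types.
TTR = V / N = 12 / 14 = 0.857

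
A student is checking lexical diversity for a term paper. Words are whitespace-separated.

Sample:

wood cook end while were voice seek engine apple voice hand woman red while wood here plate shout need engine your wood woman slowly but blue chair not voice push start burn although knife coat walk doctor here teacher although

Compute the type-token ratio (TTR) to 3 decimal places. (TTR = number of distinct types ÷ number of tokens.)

0.775

N = 40 tokens, V = 31 types.
TTR = V / N = 31 / 40 = 0.775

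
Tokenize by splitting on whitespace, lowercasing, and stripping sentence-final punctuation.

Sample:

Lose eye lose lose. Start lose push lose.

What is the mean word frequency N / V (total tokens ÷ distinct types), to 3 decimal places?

2.000

N = 8 tokens, V = 4 types.
Mean frequency = N / V = 8 / 4 = 2.000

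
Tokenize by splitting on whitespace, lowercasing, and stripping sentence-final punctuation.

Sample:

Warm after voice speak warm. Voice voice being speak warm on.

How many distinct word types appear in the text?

6

Distinct types: {after, being, on, speak, voice, warm}
V = 6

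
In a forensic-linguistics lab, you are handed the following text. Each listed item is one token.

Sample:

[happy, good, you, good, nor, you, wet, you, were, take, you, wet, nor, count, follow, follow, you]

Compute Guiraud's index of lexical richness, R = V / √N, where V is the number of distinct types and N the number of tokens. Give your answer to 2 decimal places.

N = 17, V = 9.
√N = 4.123106
R = 9 / 4.123106 = 2.18

2.18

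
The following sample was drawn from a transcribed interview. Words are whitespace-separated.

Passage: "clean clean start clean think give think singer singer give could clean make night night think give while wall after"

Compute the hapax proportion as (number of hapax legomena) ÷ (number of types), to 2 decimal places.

Frequencies: clean:4, think:3, give:3, singer:2, night:2, start:1, could:1, make:1, while:1, wall:1, after:1
Hapax count = 6; type count = 11.
Ratio = 6 / 11 = 0.55

0.55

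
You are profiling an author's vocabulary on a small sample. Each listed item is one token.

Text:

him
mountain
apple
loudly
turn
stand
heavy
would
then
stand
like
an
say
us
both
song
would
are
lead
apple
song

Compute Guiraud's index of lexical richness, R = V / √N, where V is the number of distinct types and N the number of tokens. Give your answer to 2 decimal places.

3.71

N = 21, V = 17.
√N = 4.582576
R = 17 / 4.582576 = 3.71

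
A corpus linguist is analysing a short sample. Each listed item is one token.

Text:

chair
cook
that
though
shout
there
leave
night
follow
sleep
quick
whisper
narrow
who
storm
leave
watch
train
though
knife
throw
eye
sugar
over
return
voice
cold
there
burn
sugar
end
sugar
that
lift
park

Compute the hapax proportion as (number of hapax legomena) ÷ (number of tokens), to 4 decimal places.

Frequencies: sugar:3, that:2, though:2, there:2, leave:2, chair:1, cook:1, shout:1, night:1, follow:1, sleep:1, quick:1, whisper:1, narrow:1, who:1, storm:1, watch:1, train:1, knife:1, throw:1, … (9 more, each freq 1)
Hapax count = 24; token count = 35.
Ratio = 24 / 35 = 0.6857

0.6857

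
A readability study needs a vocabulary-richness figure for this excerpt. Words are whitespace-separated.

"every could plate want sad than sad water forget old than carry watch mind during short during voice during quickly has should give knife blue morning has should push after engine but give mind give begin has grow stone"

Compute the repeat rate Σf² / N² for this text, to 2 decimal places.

0.04

Frequencies: during:3, has:3, give:3, sad:2, than:2, mind:2, should:2, every:1, could:1, plate:1, want:1, water:1, forget:1, old:1, carry:1, watch:1, short:1, voice:1, quickly:1, knife:1, … (9 more, each freq 1)
Σf² = 65; N² = 1521
Repeat rate = 65 / 1521 = 0.04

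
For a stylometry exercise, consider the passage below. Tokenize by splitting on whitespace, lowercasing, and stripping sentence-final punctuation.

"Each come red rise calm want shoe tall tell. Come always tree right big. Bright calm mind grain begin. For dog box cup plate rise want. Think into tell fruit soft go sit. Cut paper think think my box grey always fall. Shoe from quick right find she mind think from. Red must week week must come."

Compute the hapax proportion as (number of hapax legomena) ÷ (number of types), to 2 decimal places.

Frequencies: think:4, come:3, red:2, rise:2, calm:2, want:2, shoe:2, tell:2, always:2, right:2, mind:2, box:2, from:2, must:2, week:2, each:1, tall:1, tree:1, big:1, bright:1, … (19 more, each freq 1)
Hapax count = 24; type count = 39.
Ratio = 24 / 39 = 0.62

0.62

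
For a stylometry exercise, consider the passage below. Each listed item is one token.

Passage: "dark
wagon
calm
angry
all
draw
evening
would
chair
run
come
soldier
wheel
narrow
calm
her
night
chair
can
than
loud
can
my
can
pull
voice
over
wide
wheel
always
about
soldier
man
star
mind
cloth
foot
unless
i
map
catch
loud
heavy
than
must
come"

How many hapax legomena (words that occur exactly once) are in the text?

29

Frequencies: can:3, calm:2, chair:2, come:2, soldier:2, wheel:2, than:2, loud:2, dark:1, wagon:1, angry:1, all:1, draw:1, evening:1, would:1, run:1, narrow:1, her:1, night:1, my:1, … (17 more, each freq 1)
Hapax (freq=1): about, all, always, angry, catch, cloth, dark, draw, evening, foot, heavy, her, i, man, map, mind, must, my, narrow, night, over, pull, run, star, unless, voice, wagon, wide, would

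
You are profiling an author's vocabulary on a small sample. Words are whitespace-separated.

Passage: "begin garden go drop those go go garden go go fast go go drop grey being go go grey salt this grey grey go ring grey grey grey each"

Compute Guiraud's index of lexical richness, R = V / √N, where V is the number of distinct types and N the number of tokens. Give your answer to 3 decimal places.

N = 29, V = 12.
√N = 5.385165
R = 12 / 5.385165 = 2.228

2.228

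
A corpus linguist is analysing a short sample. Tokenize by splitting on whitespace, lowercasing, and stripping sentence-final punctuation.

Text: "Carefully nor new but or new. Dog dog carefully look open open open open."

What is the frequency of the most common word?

4

Frequencies: open:4, carefully:2, new:2, dog:2, nor:1, but:1, or:1, look:1
Most common: 'open' with frequency 4.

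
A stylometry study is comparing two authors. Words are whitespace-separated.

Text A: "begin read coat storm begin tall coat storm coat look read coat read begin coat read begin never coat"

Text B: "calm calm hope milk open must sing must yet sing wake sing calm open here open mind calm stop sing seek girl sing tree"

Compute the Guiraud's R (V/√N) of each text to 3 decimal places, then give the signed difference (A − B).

A: V=7, N=19, R=1.606
B: V=14, N=24, R=2.858
Difference = 1.606 − 2.858 = -1.252

-1.252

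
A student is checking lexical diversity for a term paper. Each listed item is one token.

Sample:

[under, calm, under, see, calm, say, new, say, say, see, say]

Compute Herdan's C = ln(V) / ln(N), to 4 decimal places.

N = 11, V = 5.
ln(V) = 1.609438, ln(N) = 2.397895
C = 1.609438 / 2.397895 = 0.6712

0.6712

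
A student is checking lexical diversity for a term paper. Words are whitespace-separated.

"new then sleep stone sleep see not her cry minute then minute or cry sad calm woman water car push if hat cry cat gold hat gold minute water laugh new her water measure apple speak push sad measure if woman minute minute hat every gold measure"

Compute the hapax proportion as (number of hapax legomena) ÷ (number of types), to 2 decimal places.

Frequencies: minute:5, cry:3, water:3, hat:3, gold:3, measure:3, new:2, then:2, sleep:2, her:2, sad:2, woman:2, push:2, if:2, stone:1, see:1, not:1, or:1, calm:1, car:1, … (5 more, each freq 1)
Hapax count = 11; type count = 25.
Ratio = 11 / 25 = 0.44

0.44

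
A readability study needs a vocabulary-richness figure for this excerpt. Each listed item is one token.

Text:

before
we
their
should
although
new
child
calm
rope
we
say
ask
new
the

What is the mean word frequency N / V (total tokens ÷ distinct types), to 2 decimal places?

N = 14 tokens, V = 12 types.
Mean frequency = N / V = 14 / 12 = 1.17

1.17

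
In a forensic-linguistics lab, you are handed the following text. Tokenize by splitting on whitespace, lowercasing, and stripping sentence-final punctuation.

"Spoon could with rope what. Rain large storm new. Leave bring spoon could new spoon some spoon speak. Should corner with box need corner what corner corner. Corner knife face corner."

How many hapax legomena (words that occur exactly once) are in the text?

Frequencies: corner:6, spoon:4, could:2, with:2, what:2, new:2, rope:1, rain:1, large:1, storm:1, leave:1, bring:1, some:1, speak:1, should:1, box:1, need:1, knife:1, face:1
Hapax (freq=1): box, bring, face, knife, large, leave, need, rain, rope, should, some, speak, storm

13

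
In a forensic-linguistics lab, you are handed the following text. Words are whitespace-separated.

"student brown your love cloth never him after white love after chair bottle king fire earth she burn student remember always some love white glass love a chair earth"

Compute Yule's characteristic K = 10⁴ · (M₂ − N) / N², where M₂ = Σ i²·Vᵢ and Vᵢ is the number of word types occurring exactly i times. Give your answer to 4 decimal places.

261.5933

Frequencies: love:4, student:2, after:2, white:2, chair:2, earth:2, brown:1, your:1, cloth:1, never:1, him:1, bottle:1, king:1, fire:1, she:1, burn:1, remember:1, always:1, some:1, glass:1, … (1 more, each freq 1)
N = 29. Frequency spectrum: V_1=15, V_2=5, V_4=1
M₂ = 1²·15 + 2²·5 + 4²·1 = 51
K = 10000 × (51 − 29) / 29² = 261.5933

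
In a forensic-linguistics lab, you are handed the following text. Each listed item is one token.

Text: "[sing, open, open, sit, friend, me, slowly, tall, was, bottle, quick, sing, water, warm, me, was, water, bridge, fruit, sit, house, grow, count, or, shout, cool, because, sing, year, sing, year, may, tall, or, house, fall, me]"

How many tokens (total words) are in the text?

Tokens: sing, open, open, sit, friend, me, slowly, tall, was, bottle, quick, sing, water, warm, me, was, water, bridge, fruit, sit, house, grow, count, or, shout, cool, because, sing, year, sing, year, may, tall, or, house, fall, me
N = 37

37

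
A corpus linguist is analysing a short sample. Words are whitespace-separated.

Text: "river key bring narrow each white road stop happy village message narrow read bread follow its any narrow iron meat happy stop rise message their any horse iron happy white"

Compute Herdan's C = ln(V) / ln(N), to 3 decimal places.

N = 30, V = 21.
ln(V) = 3.044522, ln(N) = 3.401197
C = 3.044522 / 3.401197 = 0.895

0.895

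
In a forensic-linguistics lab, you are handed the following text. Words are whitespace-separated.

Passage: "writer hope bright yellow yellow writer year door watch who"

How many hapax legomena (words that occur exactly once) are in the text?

6

Frequencies: writer:2, yellow:2, hope:1, bright:1, year:1, door:1, watch:1, who:1
Hapax (freq=1): bright, door, hope, watch, who, year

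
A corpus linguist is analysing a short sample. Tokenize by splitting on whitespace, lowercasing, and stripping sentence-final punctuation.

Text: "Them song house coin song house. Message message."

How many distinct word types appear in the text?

Distinct types: {coin, house, message, song, them}
V = 5

5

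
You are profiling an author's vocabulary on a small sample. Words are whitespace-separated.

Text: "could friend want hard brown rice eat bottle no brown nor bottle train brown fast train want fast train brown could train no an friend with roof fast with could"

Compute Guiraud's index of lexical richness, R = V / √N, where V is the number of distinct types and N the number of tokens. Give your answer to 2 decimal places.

N = 30, V = 15.
√N = 5.477226
R = 15 / 5.477226 = 2.74

2.74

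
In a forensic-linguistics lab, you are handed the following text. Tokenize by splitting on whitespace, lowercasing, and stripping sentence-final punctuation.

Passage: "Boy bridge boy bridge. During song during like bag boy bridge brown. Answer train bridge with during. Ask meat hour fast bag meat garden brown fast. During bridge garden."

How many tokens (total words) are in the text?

Tokens: boy, bridge, boy, bridge, during, song, during, like, bag, boy, bridge, brown, answer, train, bridge, with, during, ask, meat, hour, fast, bag, meat, garden, brown, fast, during, bridge, garden
N = 29

29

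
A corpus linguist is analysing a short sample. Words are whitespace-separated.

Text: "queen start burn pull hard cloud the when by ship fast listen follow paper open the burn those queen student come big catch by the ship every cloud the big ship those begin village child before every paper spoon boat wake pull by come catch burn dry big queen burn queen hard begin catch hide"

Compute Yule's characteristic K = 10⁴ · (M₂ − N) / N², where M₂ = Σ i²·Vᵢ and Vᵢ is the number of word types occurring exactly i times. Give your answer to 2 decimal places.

Frequencies: queen:4, burn:4, the:4, by:3, ship:3, big:3, catch:3, pull:2, hard:2, cloud:2, paper:2, those:2, come:2, every:2, begin:2, start:1, when:1, fast:1, listen:1, follow:1, … (10 more, each freq 1)
N = 55. Frequency spectrum: V_1=15, V_2=8, V_3=4, V_4=3
M₂ = 1²·15 + 2²·8 + 3²·4 + 4²·3 = 131
K = 10000 × (131 − 55) / 55² = 251.24

251.24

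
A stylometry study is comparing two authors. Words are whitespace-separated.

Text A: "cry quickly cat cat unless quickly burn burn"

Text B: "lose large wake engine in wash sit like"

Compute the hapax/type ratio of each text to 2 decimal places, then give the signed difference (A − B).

-0.60

A: hapax=2, V=5, ratio=0.40
B: hapax=8, V=8, ratio=1.00
Difference = 0.40 − 1.00 = -0.60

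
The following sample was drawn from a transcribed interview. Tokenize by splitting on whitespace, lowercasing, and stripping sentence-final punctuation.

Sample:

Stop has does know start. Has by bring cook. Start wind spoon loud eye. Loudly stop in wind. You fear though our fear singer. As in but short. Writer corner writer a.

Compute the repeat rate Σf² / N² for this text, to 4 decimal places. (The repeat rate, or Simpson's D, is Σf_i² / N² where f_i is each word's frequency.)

Frequencies: stop:2, has:2, start:2, wind:2, in:2, fear:2, writer:2, does:1, know:1, by:1, bring:1, cook:1, spoon:1, loud:1, eye:1, loudly:1, you:1, though:1, our:1, singer:1, … (5 more, each freq 1)
Σf² = 46; N² = 1024
Repeat rate = 46 / 1024 = 0.0449

0.0449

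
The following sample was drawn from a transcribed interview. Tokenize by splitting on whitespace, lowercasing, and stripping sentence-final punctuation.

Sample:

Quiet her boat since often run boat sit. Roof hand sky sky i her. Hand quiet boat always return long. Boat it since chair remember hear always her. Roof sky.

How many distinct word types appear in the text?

18

Distinct types: {always, boat, chair, hand, hear, her, i, it, long, often, quiet, remember, return, roof, run, since, sit, sky}
V = 18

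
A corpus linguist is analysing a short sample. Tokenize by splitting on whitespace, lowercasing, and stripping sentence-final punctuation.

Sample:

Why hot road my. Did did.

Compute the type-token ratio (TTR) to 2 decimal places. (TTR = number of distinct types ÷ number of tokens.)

N = 6 tokens, V = 5 types.
TTR = V / N = 5 / 6 = 0.83

0.83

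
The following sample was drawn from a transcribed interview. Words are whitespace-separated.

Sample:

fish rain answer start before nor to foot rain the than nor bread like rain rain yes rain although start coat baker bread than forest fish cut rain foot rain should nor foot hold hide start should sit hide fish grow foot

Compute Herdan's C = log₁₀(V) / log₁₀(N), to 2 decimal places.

0.84

N = 42, V = 23.
log₁₀(V) = 1.361728, log₁₀(N) = 1.623249
C = 1.361728 / 1.623249 = 0.84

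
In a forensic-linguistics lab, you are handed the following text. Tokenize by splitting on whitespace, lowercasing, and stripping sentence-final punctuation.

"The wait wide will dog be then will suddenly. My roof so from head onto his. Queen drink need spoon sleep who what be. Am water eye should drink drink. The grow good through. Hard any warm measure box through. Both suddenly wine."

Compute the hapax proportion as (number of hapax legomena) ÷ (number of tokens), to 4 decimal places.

Frequencies: drink:3, the:2, will:2, be:2, suddenly:2, through:2, wait:1, wide:1, dog:1, then:1, my:1, roof:1, so:1, from:1, head:1, onto:1, his:1, queen:1, need:1, spoon:1, … (16 more, each freq 1)
Hapax count = 30; token count = 43.
Ratio = 30 / 43 = 0.6977

0.6977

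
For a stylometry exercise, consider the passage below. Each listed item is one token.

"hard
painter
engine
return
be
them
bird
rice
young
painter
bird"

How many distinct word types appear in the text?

Distinct types: {be, bird, engine, hard, painter, return, rice, them, young}
V = 9

9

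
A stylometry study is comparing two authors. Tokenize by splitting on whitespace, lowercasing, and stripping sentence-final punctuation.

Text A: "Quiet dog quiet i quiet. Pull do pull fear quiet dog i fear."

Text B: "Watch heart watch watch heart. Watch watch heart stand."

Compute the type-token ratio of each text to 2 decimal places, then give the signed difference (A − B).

TTR(A) = 6/13 = 0.46
TTR(B) = 3/9 = 0.33
Difference = 0.46 − 0.33 = 0.13

0.13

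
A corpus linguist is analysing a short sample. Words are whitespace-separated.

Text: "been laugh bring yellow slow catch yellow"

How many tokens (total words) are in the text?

Tokens: been, laugh, bring, yellow, slow, catch, yellow
N = 7

7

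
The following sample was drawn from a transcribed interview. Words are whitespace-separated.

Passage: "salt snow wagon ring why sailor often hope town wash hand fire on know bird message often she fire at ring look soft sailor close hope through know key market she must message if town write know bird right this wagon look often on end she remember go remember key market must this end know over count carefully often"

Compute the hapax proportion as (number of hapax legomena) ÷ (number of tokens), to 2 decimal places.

Frequencies: often:4, know:4, she:3, wagon:2, ring:2, sailor:2, hope:2, town:2, fire:2, on:2, bird:2, message:2, look:2, key:2, market:2, must:2, this:2, end:2, remember:2, salt:1, … (15 more, each freq 1)
Hapax count = 16; token count = 59.
Ratio = 16 / 59 = 0.27

0.27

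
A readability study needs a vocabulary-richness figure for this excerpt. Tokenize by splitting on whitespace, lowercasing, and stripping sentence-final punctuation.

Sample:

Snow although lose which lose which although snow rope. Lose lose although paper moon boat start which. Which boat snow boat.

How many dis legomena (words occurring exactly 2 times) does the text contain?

Frequencies: lose:4, which:4, snow:3, although:3, boat:3, rope:1, paper:1, moon:1, start:1
Words with frequency 2: (none)

0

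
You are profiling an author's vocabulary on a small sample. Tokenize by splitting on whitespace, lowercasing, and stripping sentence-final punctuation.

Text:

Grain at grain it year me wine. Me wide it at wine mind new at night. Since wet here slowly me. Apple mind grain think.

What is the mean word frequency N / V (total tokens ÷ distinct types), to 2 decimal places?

N = 25 tokens, V = 16 types.
Mean frequency = N / V = 25 / 16 = 1.56

1.56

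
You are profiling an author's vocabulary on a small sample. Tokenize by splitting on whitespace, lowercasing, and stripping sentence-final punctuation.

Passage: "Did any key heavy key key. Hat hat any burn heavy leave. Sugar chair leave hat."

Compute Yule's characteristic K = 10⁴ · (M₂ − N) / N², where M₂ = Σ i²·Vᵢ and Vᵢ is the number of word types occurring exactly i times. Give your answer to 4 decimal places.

Frequencies: key:3, hat:3, any:2, heavy:2, leave:2, did:1, burn:1, sugar:1, chair:1
N = 16. Frequency spectrum: V_1=4, V_2=3, V_3=2
M₂ = 1²·4 + 2²·3 + 3²·2 = 34
K = 10000 × (34 − 16) / 16² = 703.1250

703.1250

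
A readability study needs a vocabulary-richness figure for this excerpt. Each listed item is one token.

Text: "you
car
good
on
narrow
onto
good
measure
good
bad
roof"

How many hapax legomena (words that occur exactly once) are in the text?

8

Frequencies: good:3, you:1, car:1, on:1, narrow:1, onto:1, measure:1, bad:1, roof:1
Hapax (freq=1): bad, car, measure, narrow, on, onto, roof, you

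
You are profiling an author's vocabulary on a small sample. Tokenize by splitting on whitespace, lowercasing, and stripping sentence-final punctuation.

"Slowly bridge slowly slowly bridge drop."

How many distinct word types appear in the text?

3

Distinct types: {bridge, drop, slowly}
V = 3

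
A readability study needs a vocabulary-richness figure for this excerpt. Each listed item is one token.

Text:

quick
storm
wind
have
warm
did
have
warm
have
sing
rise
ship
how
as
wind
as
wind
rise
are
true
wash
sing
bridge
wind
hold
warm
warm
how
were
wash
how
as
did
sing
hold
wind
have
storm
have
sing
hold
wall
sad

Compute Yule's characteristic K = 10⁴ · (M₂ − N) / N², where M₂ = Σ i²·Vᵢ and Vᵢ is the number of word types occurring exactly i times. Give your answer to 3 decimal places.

486.750

Frequencies: wind:5, have:5, warm:4, sing:4, how:3, as:3, hold:3, storm:2, did:2, rise:2, wash:2, quick:1, ship:1, are:1, true:1, bridge:1, were:1, wall:1, sad:1
N = 43. Frequency spectrum: V_1=8, V_2=4, V_3=3, V_4=2, V_5=2
M₂ = 1²·8 + 2²·4 + 3²·3 + 4²·2 + 5²·2 = 133
K = 10000 × (133 − 43) / 43² = 486.750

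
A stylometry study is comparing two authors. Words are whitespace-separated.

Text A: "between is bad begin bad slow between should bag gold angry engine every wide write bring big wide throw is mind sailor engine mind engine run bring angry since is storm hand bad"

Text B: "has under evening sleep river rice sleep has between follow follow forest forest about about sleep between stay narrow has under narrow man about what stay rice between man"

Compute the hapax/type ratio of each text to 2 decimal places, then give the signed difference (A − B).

A: hapax=14, V=22, ratio=0.64
B: hapax=3, V=14, ratio=0.21
Difference = 0.64 − 0.21 = 0.43

0.43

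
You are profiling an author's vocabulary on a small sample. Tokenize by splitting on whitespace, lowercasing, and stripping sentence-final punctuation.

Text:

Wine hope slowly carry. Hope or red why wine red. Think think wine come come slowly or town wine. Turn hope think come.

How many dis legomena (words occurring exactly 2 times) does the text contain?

3

Frequencies: wine:4, hope:3, think:3, come:3, slowly:2, or:2, red:2, carry:1, why:1, town:1, turn:1
Words with frequency 2: or, red, slowly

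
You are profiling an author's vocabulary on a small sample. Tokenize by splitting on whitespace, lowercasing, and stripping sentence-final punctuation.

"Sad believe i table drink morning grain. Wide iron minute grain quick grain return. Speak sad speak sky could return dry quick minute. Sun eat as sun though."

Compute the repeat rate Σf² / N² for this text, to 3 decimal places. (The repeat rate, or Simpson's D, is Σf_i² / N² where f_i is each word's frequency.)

0.059

Frequencies: grain:3, sad:2, minute:2, quick:2, return:2, speak:2, sun:2, believe:1, i:1, table:1, drink:1, morning:1, wide:1, iron:1, sky:1, could:1, dry:1, eat:1, as:1, though:1
Σf² = 46; N² = 784
Repeat rate = 46 / 784 = 0.059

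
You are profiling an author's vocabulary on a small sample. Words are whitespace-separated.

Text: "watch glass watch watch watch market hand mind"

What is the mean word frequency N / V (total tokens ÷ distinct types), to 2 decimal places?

1.60

N = 8 tokens, V = 5 types.
Mean frequency = N / V = 8 / 5 = 1.60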